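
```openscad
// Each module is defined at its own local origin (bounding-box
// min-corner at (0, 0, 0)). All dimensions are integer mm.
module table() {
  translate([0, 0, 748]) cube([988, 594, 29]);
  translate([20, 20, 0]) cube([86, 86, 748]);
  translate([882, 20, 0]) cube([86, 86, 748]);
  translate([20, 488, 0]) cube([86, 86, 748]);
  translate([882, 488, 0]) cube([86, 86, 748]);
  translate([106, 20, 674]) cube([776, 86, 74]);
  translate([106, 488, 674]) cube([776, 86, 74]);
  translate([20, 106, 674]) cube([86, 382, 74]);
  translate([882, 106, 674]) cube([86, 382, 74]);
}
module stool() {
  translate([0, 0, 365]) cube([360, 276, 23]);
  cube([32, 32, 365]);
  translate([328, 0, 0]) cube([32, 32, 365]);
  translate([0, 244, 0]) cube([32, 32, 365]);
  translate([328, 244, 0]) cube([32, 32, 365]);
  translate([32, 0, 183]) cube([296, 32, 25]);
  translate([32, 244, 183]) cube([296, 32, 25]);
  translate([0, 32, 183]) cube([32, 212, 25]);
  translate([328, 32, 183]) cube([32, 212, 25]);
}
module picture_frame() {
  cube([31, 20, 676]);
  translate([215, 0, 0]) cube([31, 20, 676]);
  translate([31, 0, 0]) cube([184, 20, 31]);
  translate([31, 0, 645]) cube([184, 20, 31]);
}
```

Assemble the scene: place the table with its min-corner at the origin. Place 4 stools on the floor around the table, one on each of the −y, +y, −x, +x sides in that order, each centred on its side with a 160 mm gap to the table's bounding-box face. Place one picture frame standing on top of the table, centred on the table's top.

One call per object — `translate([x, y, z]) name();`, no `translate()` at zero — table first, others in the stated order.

table();
translate([314, -436, 0]) stool();
translate([314, 754, 0]) stool();
translate([-520, 159, 0]) stool();
translate([1148, 159, 0]) stool();
translate([371, 287, 777]) picture_frame();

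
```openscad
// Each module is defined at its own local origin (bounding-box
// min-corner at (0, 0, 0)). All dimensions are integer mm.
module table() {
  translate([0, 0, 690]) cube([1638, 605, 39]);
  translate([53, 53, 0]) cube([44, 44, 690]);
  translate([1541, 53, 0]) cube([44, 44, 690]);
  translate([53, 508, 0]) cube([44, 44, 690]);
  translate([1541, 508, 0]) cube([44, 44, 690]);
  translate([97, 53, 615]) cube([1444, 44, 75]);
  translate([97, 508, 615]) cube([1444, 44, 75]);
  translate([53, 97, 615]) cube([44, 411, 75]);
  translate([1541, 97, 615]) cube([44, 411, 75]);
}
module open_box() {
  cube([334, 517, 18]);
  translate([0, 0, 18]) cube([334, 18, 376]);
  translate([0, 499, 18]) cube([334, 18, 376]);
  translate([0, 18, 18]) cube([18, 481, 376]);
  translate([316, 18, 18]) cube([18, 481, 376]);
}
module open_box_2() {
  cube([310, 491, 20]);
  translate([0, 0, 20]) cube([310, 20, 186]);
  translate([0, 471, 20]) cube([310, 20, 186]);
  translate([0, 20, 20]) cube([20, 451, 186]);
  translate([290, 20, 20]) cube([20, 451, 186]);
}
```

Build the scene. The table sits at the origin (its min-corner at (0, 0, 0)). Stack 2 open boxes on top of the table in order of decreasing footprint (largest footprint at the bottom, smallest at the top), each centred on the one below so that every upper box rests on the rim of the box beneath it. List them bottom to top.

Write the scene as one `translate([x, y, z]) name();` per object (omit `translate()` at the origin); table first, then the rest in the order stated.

table();
translate([652, 44, 729]) open_box();
translate([664, 57, 1123]) open_box_2();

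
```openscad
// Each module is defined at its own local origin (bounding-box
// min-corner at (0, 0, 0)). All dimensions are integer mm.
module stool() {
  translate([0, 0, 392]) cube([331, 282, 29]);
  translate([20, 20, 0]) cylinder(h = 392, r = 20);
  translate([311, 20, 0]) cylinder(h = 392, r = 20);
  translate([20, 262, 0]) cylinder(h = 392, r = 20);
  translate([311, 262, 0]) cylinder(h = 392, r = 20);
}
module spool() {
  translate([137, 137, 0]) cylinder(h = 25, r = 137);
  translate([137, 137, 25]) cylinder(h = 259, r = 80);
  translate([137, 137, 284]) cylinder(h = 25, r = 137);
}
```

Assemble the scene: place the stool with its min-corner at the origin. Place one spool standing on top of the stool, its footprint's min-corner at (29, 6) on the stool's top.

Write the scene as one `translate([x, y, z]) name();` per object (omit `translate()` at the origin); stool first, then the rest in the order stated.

stool();
translate([29, 6, 421]) spool();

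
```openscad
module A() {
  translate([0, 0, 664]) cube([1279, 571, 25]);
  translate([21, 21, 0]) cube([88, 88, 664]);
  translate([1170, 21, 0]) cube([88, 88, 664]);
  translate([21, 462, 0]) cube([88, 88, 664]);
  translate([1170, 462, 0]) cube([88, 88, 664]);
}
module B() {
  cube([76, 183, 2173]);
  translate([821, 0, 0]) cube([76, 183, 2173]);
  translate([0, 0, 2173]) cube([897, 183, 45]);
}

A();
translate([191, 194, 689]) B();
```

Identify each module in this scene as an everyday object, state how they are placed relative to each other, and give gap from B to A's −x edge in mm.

The door frame's min-x is at 191; the table's min-x is 0; gap = 191 mm.

A is a table. B is a door frame. The door frame is on top of the table, centred. The gap from the door frame to the table's −x edge is 191 mm.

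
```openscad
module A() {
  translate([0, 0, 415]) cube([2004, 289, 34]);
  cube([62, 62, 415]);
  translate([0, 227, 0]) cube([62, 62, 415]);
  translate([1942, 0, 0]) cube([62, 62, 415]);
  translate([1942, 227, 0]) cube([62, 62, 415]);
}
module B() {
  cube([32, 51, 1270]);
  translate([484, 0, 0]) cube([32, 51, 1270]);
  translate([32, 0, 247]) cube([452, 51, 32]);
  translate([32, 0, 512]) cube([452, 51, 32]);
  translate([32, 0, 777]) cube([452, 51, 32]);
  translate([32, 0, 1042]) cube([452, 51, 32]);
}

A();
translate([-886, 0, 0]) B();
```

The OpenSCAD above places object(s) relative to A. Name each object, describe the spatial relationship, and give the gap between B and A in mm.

The ladder's nearest face is 370 mm from the bench's −x face.

A is a bench. B is a ladder. The ladder is on the floor beside the bench on its −x side. The gap between the ladder and the bench is 370 mm.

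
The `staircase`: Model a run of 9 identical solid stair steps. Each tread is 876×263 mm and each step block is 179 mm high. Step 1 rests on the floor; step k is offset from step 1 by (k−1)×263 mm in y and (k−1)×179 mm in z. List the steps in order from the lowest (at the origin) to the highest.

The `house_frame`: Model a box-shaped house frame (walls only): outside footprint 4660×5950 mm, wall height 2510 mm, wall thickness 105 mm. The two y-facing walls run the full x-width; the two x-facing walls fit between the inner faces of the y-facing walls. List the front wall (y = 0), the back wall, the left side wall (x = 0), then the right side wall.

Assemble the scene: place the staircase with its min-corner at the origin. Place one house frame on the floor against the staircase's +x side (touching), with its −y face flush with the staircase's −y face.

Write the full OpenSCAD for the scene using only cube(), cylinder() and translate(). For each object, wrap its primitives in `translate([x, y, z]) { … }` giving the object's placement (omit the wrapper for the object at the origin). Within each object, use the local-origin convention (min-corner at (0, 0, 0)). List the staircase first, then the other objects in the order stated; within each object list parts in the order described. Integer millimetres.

cube([876, 263, 179]);
translate([0, 263, 179]) cube([876, 263, 179]);
translate([0, 526, 358]) cube([876, 263, 179]);
translate([0, 789, 537]) cube([876, 263, 179]);
translate([0, 1052, 716]) cube([876, 263, 179]);
translate([0, 1315, 895]) cube([876, 263, 179]);
translate([0, 1578, 1074]) cube([876, 263, 179]);
translate([0, 1841, 1253]) cube([876, 263, 179]);
translate([0, 2104, 1432]) cube([876, 263, 179]);
translate([876, 0, 0]) {
  cube([4660, 105, 2510]);
  translate([0, 5845, 0]) cube([4660, 105, 2510]);
  translate([0, 105, 0]) cube([105, 5740, 2510]);
  translate([4555, 105, 0]) cube([105, 5740, 2510]);
}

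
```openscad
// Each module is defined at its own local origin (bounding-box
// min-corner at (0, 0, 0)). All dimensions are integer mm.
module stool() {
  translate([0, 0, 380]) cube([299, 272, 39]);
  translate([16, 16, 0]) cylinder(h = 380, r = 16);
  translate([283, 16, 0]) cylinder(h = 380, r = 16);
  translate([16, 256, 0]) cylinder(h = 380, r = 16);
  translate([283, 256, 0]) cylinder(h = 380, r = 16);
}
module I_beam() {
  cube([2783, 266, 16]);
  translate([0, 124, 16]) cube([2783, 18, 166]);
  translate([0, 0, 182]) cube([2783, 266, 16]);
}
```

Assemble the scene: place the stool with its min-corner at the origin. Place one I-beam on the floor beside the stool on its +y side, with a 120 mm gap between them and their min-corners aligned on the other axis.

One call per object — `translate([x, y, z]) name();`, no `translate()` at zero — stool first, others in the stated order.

stool();
translate([0, 392, 0]) I_beam();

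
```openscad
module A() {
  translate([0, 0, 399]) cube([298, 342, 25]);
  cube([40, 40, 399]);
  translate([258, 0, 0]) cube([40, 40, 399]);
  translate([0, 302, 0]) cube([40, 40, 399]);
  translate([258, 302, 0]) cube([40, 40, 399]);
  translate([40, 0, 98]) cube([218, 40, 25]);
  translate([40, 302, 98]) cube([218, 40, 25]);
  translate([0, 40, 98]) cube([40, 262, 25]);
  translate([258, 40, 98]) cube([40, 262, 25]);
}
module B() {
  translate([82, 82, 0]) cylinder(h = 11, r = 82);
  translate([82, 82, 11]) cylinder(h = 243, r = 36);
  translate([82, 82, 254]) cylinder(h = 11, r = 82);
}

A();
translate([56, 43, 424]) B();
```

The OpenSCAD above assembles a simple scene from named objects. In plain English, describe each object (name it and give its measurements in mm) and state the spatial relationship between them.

A is a four-legged stool. The seat is 298×342 mm, 25 mm thick, top at z = 424 mm. It stands on four square legs, each 40×40 mm in cross-section, from z = 0 to the seat underside, each flush with a corner of the seat. Four stretchers, 40 mm wide and 25 mm tall, connect adjacent legs with their undersides at z = 98 mm, each running between the inner faces of the legs it joins and aligned with the legs' outer faces on the other axis.

B is a spool: two coaxial disc flanges of radius 82 mm and thickness 11 mm, joined by a core cylinder of radius 36 mm and height 243 mm. The lower flange rests on z = 0 and the three cylinders share a vertical axis.

The spool is on top of the stool.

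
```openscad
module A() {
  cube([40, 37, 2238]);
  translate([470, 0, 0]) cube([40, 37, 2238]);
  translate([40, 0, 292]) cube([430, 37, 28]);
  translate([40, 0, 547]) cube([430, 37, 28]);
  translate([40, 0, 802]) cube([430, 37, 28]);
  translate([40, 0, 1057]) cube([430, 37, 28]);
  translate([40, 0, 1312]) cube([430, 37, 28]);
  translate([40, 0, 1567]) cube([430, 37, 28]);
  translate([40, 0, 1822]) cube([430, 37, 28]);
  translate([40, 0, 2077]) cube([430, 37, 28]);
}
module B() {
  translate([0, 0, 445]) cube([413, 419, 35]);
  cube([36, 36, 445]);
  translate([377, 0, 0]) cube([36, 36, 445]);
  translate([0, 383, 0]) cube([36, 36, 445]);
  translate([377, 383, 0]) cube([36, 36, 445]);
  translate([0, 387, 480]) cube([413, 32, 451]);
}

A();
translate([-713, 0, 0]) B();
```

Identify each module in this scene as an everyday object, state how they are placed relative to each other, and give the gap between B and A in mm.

A is a ladder. B is a chair. The chair is on the floor beside the ladder on its −x side. The gap between the chair and the ladder is 300 mm.

The chair's nearest face is 300 mm from the ladder's −x face.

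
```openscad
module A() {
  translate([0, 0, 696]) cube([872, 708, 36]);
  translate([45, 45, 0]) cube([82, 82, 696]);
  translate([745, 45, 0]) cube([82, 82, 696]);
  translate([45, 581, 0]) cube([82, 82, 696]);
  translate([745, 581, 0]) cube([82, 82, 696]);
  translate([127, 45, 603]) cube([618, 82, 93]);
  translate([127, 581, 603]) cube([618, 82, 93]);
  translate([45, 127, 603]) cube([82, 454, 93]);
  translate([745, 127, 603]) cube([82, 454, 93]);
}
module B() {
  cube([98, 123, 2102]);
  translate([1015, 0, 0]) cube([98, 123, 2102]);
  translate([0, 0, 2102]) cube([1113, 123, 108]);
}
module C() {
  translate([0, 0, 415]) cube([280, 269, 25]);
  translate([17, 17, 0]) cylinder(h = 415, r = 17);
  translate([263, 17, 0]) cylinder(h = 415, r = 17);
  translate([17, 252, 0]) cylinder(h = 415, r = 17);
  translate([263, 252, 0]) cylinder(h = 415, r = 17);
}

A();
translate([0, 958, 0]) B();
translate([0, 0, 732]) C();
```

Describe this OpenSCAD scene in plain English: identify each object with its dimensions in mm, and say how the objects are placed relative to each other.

A is a table: top 872 mm (x) × 708 mm (y), 36 mm thick, upper face at z = 732 mm, on four 82×82 mm square legs, each inset 45 mm from the nearest pair of top edges, running from z = 0 to the bottom of the top. Four apron rails, 82 mm thick and 93 mm tall, run between adjacent legs with their top edges flush with the underside of the top and their outer faces flush with the legs' outer faces.

B is a door frame. The clear opening is 917 mm wide and 2102 mm high. Two 98 mm wide jambs, 123 mm deep, stand either side of the opening from the floor to the top of the opening. A 108 mm thick head sits across the top of both jambs, spanning the full outside width of the frame.

C is a four-legged stool. The seat is 280×269 mm, 25 mm thick, top at z = 440 mm. It stands on four round legs, each 34 mm in diameter, from z = 0 to the seat underside, each leg's axis is inset half a diameter from the nearest pair of seat edges (so the leg's bounding box is flush with the corner).

The door frame is on the floor beside the table on its +y side. The stool is on top of the table.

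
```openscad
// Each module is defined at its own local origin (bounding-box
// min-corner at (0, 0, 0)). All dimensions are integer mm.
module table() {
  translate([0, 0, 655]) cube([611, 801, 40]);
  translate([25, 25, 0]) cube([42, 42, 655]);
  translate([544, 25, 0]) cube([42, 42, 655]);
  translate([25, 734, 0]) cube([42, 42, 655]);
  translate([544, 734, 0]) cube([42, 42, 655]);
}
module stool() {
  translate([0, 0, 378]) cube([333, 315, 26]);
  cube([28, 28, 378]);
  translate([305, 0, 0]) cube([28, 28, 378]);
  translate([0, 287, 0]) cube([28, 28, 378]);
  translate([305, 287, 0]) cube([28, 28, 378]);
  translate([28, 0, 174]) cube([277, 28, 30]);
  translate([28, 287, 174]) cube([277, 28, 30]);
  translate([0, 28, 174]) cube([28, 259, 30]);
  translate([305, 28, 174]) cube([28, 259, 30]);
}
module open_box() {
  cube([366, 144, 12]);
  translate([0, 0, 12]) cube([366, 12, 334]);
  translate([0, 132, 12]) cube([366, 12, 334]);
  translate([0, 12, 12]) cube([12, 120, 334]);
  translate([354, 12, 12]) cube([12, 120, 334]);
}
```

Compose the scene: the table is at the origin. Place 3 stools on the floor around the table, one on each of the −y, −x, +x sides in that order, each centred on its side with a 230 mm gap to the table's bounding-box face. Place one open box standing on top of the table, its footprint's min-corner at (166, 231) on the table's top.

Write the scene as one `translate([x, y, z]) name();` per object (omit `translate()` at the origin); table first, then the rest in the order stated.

table();
translate([139, -545, 0]) stool();
translate([-563, 243, 0]) stool();
translate([841, 243, 0]) stool();
translate([166, 231, 695]) open_box();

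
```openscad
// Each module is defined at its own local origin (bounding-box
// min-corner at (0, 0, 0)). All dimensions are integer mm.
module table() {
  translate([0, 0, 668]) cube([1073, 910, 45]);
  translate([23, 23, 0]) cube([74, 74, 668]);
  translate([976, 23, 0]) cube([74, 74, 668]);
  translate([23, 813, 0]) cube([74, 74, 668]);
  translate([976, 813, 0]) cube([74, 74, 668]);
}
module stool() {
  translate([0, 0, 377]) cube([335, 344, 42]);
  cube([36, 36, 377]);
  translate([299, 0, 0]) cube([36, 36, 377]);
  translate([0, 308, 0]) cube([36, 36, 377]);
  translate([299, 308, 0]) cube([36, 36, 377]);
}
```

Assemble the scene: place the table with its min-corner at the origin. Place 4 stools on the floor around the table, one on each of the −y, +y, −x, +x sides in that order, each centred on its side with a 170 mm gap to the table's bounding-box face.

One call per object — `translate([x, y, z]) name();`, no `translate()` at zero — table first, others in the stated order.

table();
translate([369, -514, 0]) stool();
translate([369, 1080, 0]) stool();
translate([-505, 283, 0]) stool();
translate([1243, 283, 0]) stool();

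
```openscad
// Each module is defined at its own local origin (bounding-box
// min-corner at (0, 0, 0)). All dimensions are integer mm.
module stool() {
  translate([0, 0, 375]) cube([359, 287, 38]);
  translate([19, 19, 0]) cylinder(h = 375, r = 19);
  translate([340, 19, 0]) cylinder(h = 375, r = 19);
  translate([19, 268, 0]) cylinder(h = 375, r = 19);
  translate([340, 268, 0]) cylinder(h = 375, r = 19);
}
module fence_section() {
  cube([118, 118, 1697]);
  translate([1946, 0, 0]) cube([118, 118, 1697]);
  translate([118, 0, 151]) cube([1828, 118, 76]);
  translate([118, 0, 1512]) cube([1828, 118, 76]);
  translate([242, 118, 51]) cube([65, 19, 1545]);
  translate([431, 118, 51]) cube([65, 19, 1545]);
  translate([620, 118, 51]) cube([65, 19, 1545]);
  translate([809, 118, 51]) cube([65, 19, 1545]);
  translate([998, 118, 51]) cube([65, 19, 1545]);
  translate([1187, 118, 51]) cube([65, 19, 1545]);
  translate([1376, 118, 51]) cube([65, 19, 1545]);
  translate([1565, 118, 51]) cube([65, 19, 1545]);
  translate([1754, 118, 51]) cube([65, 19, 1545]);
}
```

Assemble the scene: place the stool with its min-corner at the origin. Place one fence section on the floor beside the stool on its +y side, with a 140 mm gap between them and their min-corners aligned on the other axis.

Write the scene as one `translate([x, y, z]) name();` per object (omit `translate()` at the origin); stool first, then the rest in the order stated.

stool();
translate([0, 427, 0]) fence_section();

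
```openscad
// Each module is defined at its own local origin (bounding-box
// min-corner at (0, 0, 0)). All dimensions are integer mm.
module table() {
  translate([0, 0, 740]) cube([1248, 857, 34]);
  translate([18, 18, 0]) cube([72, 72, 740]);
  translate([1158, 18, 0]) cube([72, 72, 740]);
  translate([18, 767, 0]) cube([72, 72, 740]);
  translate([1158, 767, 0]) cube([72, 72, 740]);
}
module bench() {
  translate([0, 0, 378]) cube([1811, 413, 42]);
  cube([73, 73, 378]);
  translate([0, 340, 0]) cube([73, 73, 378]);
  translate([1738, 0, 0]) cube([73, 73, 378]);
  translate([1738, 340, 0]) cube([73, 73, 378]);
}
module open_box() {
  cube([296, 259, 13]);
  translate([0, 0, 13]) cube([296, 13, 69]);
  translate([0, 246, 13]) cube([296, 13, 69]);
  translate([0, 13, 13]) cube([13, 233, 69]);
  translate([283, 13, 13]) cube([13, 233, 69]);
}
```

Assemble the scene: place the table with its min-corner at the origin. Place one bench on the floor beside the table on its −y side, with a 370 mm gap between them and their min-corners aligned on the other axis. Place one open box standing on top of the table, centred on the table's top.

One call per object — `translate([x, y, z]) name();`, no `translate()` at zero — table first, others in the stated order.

table();
translate([0, -783, 0]) bench();
translate([476, 299, 774]) open_box();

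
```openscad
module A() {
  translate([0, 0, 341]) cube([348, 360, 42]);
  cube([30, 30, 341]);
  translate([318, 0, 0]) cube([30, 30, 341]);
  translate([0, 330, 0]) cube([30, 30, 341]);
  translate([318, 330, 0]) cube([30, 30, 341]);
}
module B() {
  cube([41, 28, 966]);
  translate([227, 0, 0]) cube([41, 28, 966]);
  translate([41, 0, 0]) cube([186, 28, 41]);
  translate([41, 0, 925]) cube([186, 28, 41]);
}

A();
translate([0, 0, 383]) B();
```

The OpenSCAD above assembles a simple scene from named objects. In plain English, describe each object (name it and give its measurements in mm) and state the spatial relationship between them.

A is a simple wooden stool: a rectangular seat 348 mm (x) by 360 mm (y), 42 mm thick, top face at z = 383 mm, on four square legs, each 30×30 mm in cross-section. The legs rest on z = 0, each flush with a corner of the seat.

B is a picture frame with a 186×884 mm rectangular opening (x by z) and a uniform 41 mm border on every side. Frame depth is 28 mm along y. It is built from two vertical stiles running the full outside height and two horizontal rails spanning the gap between the stiles.

The picture frame is on top of the stool.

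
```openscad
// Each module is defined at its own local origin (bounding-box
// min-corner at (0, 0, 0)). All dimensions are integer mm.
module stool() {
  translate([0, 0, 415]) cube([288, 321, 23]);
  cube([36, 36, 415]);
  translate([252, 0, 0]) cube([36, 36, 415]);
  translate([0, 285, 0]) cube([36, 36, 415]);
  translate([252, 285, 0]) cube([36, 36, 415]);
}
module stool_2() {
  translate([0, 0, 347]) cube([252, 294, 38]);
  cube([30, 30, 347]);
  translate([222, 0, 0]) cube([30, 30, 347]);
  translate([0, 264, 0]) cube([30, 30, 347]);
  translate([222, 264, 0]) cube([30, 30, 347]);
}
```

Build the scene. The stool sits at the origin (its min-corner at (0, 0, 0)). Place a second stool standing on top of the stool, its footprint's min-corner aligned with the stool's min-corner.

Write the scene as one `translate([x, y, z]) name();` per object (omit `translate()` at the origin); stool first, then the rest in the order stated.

stool();
translate([0, 0, 438]) stool_2();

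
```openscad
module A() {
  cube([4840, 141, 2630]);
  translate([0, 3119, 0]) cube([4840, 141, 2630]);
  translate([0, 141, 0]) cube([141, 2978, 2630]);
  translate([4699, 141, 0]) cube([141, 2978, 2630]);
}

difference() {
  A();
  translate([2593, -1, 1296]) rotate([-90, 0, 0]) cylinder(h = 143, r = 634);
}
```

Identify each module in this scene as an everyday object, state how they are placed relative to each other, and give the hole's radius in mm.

The subtracted cylinder has r = 634 mm.

A is a house frame. The house frame has a circular hole through its front wall. The hole's radius is 634 mm.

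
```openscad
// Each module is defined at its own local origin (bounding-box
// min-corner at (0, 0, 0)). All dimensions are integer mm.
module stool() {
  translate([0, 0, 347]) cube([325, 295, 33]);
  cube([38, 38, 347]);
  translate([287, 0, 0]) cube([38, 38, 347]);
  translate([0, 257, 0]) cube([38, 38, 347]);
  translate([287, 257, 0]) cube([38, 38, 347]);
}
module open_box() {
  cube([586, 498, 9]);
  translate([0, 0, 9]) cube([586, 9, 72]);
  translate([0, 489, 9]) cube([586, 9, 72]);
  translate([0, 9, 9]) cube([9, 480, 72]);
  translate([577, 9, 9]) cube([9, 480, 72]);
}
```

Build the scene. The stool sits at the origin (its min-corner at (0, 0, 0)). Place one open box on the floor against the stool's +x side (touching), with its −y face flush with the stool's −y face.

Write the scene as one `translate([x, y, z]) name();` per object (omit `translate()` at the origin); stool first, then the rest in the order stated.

stool();
translate([325, 0, 0]) open_box();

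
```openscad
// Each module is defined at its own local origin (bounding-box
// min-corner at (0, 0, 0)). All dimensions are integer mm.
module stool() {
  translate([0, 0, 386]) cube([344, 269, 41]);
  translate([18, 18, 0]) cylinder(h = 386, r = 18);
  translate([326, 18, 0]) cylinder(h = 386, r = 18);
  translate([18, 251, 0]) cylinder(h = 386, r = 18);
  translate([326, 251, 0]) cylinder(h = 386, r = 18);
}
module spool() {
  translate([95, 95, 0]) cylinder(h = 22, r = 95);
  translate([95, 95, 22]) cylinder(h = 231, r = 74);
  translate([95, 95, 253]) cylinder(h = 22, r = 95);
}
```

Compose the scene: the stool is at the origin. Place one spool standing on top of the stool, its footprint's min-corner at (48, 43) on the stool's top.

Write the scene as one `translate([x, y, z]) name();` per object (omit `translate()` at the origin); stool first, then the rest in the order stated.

stool();
translate([48, 43, 427]) spool();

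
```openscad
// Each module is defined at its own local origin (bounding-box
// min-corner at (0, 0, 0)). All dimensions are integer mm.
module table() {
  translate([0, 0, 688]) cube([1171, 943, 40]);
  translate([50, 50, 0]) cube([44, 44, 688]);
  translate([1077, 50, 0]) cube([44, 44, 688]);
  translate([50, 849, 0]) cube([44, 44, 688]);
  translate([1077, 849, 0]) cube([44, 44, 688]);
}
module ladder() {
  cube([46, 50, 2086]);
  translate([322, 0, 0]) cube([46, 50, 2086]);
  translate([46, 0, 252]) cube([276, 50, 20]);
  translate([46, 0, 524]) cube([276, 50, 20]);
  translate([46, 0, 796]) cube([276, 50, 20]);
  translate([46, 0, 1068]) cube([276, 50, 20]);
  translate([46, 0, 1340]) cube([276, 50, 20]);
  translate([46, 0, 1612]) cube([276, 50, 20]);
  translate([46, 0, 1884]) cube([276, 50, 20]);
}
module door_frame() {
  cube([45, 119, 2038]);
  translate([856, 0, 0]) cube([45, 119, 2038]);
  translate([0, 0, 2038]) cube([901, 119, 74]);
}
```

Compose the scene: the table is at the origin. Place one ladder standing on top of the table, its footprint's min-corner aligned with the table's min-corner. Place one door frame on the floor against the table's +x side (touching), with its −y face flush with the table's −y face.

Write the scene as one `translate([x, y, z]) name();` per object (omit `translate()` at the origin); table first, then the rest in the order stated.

table();
translate([0, 0, 728]) ladder();
translate([1171, 0, 0]) door_frame();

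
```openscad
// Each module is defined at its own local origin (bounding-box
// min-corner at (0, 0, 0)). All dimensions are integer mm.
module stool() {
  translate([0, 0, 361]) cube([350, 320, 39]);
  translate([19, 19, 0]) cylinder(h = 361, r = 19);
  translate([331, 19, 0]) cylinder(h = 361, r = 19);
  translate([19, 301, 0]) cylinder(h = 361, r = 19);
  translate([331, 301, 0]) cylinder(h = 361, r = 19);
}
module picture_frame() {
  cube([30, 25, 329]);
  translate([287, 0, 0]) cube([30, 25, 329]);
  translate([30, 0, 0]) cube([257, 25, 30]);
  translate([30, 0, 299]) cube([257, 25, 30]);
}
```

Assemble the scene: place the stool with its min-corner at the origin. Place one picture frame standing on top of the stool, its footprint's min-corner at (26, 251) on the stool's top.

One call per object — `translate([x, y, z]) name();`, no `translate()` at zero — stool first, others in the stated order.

stool();
translate([26, 251, 400]) picture_frame();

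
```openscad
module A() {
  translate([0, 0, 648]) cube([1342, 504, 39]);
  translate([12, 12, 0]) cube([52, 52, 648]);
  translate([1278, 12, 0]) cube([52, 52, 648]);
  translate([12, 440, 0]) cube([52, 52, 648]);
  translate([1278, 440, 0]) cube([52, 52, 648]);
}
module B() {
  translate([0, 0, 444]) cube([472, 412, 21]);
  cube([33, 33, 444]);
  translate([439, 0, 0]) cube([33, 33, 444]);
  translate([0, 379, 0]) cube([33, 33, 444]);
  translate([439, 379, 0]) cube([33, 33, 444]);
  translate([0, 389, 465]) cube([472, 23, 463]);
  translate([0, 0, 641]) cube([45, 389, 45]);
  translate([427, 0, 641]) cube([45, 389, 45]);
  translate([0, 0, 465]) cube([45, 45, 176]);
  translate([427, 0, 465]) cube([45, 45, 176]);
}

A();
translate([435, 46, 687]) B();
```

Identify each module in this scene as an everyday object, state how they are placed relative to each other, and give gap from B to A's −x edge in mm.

A is a table. B is a chair. The chair is on top of the table, centred. The gap from the chair to the table's −x edge is 435 mm.

The chair's min-x is at 435; the table's min-x is 0; gap = 435 mm.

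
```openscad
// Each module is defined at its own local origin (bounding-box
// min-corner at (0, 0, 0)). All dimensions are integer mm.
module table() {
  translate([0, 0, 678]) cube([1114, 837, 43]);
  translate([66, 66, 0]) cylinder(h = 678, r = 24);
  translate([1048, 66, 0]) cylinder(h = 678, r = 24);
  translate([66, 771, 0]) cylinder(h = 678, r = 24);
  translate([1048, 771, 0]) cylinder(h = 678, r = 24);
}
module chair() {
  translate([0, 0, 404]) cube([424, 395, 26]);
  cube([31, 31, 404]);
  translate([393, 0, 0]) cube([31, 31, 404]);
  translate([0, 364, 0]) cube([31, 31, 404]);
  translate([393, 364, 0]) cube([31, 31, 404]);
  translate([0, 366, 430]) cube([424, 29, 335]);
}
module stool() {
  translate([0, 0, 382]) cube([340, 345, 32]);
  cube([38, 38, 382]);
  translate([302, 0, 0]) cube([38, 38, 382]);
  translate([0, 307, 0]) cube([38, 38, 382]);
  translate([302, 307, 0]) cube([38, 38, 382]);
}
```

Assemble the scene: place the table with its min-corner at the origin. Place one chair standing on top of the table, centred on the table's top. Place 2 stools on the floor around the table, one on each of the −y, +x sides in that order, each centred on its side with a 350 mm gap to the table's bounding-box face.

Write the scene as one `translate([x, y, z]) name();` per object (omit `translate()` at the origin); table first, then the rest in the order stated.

table();
translate([345, 221, 721]) chair();
translate([387, -695, 0]) stool();
translate([1464, 246, 0]) stool();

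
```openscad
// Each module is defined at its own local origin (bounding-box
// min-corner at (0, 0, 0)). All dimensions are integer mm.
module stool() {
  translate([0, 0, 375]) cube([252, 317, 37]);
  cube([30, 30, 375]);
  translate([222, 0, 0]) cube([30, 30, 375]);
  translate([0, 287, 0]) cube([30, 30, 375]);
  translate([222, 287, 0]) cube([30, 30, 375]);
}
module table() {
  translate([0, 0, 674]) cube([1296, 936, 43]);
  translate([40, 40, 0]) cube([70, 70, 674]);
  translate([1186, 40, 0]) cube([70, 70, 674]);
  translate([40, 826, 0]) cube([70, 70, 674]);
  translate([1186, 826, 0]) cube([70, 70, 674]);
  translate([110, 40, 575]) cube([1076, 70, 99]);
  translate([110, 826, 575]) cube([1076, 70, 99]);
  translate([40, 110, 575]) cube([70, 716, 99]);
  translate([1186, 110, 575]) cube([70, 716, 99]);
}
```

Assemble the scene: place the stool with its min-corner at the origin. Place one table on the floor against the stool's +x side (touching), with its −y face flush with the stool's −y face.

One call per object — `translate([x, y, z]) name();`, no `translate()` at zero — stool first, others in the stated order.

stool();
translate([252, 0, 0]) table();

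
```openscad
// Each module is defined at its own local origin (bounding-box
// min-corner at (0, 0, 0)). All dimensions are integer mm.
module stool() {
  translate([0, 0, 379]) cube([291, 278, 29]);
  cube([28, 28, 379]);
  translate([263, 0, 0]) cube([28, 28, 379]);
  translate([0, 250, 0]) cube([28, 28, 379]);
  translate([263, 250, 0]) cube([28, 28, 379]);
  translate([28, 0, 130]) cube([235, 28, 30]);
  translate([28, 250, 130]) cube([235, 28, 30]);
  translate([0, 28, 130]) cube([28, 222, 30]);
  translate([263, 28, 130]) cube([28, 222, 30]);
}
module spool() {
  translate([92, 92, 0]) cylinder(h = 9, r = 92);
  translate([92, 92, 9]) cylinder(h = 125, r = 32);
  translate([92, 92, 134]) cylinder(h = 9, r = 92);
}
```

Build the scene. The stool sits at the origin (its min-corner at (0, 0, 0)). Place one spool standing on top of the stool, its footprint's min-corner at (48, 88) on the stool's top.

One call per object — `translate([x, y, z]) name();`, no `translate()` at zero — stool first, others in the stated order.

stool();
translate([48, 88, 408]) spool();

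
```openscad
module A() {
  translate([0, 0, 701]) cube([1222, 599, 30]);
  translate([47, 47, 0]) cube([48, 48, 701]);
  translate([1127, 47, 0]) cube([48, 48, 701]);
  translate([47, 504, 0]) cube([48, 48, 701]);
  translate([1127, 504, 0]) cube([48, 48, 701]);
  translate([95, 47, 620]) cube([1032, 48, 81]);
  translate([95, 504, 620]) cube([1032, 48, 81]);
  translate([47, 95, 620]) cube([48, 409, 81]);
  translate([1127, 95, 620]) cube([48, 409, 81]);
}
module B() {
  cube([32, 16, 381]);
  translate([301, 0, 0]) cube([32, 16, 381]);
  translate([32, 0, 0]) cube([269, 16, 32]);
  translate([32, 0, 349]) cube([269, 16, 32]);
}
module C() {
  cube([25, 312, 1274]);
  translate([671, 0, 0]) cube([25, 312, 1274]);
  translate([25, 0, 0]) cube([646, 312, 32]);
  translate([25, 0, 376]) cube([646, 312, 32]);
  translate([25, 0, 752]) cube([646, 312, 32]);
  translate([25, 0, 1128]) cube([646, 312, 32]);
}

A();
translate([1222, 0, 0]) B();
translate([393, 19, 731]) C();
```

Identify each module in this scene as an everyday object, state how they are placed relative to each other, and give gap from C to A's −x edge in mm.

The bookshelf's min-x is at 393; the table's min-x is 0; gap = 393 mm.

A is a table. B is a picture frame. C is a bookshelf. The picture frame is against the table's +x side, with their −y faces flush. The bookshelf is on top of the table. The gap from the bookshelf to the table's −x edge is 393 mm.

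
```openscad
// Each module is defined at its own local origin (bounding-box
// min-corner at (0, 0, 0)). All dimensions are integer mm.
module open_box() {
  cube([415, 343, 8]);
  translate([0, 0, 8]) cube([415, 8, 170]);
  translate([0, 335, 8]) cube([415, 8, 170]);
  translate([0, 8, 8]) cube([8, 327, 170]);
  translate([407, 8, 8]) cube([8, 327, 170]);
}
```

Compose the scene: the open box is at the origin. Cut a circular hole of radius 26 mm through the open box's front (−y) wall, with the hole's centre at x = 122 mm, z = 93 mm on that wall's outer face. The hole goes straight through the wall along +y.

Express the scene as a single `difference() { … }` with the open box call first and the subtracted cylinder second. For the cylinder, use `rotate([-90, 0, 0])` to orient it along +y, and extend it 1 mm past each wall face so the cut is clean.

difference() {
  open_box();
  translate([122, -1, 93]) rotate([-90, 0, 0]) cylinder(h = 10, r = 26);
}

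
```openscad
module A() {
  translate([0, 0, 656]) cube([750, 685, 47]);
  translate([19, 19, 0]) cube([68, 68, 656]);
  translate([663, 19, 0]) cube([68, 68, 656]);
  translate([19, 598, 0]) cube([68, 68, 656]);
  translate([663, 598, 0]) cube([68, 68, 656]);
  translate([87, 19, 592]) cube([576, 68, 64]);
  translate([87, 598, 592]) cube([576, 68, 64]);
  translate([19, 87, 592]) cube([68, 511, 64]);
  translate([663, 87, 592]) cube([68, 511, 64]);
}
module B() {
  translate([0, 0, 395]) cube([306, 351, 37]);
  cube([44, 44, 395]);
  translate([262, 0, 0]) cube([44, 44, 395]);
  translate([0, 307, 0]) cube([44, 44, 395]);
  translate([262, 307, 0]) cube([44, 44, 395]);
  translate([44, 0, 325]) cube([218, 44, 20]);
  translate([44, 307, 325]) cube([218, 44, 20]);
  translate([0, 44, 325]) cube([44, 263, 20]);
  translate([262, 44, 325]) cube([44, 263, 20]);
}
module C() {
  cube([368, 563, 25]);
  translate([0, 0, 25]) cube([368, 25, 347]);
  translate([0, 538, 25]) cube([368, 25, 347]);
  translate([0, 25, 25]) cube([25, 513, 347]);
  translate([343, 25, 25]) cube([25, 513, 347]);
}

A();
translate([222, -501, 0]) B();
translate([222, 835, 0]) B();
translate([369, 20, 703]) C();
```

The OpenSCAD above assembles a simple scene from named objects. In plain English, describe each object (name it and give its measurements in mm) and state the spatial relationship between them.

A is a rectangular dining table. The top is 750×685×47 mm with its upper surface at z = 703 mm. It stands on four 68×68 mm square legs, each inset 19 mm from the nearest pair of top edges, running from the floor to the underside of the top. Four apron rails, 68 mm thick and 64 mm tall, run between adjacent legs with their top edges flush with the underside of the top and their outer faces flush with the legs' outer faces.

B is a four-legged stool. The seat is 306×351 mm, 37 mm thick, top at z = 432 mm. It stands on four square legs, each 44×44 mm in cross-section, from z = 0 to the seat underside, each flush with a corner of the seat. Four stretchers, 44 mm wide and 20 mm tall, connect adjacent legs with their undersides at z = 325 mm, each running between the inner faces of the legs it joins and aligned with the legs' outer faces on the other axis.

C is an open-topped rectangular box: outside dimensions 368×563×372 mm, with a uniform wall and base thickness of 25 mm. The base is a full 368×563 slab on the floor; four walls sit on top of the base. The front and back walls (the −y and +y sides) span the full width; the two side walls fit between them.

Two stools sit around the table at the −y, +y sides. The open box is on top of the table.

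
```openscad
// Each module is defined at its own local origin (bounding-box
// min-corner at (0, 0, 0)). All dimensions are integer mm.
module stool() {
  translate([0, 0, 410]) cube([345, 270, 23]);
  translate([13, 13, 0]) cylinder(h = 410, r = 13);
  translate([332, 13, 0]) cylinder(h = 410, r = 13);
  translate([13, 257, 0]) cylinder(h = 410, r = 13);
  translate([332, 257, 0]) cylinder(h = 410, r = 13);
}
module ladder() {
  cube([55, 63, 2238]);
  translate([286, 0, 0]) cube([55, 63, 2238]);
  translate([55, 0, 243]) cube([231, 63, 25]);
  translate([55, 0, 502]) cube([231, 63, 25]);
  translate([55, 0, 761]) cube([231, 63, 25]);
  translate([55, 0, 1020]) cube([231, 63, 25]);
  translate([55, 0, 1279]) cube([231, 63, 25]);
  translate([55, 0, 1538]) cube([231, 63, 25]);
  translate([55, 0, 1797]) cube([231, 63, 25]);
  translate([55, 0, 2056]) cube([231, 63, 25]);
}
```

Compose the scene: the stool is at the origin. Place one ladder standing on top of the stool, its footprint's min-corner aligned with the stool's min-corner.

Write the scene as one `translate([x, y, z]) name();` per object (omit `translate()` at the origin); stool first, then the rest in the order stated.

stool();
translate([0, 0, 433]) ladder();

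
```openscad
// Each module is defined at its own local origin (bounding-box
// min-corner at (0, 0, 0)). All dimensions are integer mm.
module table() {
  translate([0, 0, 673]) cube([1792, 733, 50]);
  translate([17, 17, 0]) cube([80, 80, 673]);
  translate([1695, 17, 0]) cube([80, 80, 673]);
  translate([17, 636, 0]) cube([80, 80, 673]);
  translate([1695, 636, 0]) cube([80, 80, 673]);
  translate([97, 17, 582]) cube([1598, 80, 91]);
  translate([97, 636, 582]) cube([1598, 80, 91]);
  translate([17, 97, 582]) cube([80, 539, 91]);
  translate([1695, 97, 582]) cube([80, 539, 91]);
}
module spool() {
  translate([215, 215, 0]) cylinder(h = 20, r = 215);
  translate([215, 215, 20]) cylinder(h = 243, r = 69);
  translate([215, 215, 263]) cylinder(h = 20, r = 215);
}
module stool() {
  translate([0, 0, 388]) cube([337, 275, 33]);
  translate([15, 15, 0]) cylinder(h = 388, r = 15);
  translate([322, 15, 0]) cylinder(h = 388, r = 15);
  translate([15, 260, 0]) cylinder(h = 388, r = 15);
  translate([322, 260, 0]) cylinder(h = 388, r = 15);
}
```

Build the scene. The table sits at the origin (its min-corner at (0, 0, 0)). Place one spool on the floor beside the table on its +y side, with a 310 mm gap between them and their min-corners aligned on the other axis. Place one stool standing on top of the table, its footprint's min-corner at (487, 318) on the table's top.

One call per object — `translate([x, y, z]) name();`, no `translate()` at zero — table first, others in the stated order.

table();
translate([0, 1043, 0]) spool();
translate([487, 318, 723]) stool();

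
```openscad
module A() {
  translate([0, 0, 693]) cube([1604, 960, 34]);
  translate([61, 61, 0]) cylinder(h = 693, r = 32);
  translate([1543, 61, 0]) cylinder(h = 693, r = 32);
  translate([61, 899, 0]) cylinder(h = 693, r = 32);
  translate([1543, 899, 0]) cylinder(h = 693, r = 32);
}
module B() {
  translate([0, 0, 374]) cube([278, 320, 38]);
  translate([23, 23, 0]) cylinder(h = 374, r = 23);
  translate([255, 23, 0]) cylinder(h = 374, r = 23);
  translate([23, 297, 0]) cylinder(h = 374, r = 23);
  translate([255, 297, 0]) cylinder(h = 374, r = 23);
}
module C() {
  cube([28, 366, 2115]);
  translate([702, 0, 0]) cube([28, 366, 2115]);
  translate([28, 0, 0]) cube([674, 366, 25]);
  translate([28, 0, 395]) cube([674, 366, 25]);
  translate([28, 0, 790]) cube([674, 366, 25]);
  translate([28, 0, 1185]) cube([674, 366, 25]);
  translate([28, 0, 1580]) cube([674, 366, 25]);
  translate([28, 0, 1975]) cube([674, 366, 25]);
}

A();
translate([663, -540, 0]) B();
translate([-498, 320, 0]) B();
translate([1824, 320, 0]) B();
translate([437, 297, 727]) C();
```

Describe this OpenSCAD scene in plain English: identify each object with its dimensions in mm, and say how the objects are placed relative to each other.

A is a rectangular dining table. The top is 1604×960×34 mm with its upper surface at z = 727 mm. It stands on four round legs of 64 mm diameter, each leg's bounding box inset 29 mm from the nearest pair of top edges, running from the floor to the underside of the top.

B is a four-legged stool. The seat is a 278×320×38 mm slab whose top surface is at z = 412 mm; four round legs, each 46 mm in diameter, run from the floor (z = 0) to the underside of the seat, each leg's axis is inset half a diameter from the nearest pair of seat edges (so the leg's bounding box is flush with the corner).

C is an open bookshelf. Two side panels, each 28 mm thick, 366 mm deep and 2115 mm tall, stand 730 mm apart (outside-to-outside). Between them sit 6 shelves, each 25 mm thick and 366 mm deep, spanning the full gap between the sides. The bottom shelf rests on the floor (its underside at z = 0) and the clear gap between one shelf's top and the next shelf's underside is 370 mm.

Three stools sit around the table at the −y, −x, +x sides. The bookshelf is on top of the table, centred.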